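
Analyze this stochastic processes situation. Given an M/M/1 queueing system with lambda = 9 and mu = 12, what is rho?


rho = lambda/mu
= 9/12
= 0.7500

0.7500


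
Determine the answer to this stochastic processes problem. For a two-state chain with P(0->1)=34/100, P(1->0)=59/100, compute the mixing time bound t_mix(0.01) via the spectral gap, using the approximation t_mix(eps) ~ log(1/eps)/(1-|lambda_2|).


lambda_2 = |1 - p01 - p10| = |1 - 0.3400 - 0.5900| = 0.0700
t_mix ~ log(1/eps)/(1 - |lambda_2|)
= log(100)/(1 - 0.0700) = 4.6052/0.9300
= 4.9518

4.9518


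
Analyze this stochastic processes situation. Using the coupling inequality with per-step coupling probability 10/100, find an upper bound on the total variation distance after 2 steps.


TV distance bound <= (1-delta)^n
= (1 - 0.1000)^2
= 0.9000^2
= 0.8100

0.8100


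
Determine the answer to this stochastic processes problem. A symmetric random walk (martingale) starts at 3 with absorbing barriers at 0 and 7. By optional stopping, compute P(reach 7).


By optional stopping theorem: E(M at tau) = M(0) = 3
P(hit 7)*7 + P(hit 0)*0 = 3
P(hit 7) = (3 - 0)/(7 - 0) = 3/7 = 0.4286

0.4286


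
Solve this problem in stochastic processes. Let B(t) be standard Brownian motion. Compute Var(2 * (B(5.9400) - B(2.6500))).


Var(alpha*(B(t)-B(s))) = alpha^2 * (t-s)
= 2^2 * (5.9400 - 2.6500)
= 4 * 3.2900
= 13.1600

13.1600


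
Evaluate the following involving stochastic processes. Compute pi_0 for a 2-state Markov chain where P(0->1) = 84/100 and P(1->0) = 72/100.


Stationary distribution: pi_0 = p10/(p01+p10), pi_1 = p01/(p01+p10)
p01 = 0.8400, p10 = 0.7200
pi_0 = 0.4615

0.4615


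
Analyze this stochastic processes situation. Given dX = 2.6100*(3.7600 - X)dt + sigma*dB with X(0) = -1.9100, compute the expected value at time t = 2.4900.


E[X(t)] = mu + (X(0) - mu)*exp(-theta*t)
= 3.7600 + (-1.9100 - 3.7600)*exp(-2.6100*2.4900)
= 3.7600 + -5.6700 * 0.0015
= 3.7515

3.7515


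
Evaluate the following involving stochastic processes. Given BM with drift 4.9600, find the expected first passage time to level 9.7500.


Expected first passage time = a/mu
= 9.7500/4.9600
= 1.9657

1.9657


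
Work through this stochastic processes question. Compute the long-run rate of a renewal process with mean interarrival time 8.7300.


Long-run renewal rate = 1/E(X)
= 1/8.7300
= 0.1145

0.1145


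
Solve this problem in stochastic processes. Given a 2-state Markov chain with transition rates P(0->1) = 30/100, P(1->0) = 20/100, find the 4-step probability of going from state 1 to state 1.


Computing P^4 by matrix multiplication.
P = [[0.7000, 0.3000], [0.2000, 0.8000]]
After raising P to the power 4:
P^4(1,1) = 0.6250

0.6250


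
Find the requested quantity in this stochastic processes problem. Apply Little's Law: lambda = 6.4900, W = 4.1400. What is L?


Little's Law: L = lambda * W
= 6.4900 * 4.1400
= 26.8686

26.8686


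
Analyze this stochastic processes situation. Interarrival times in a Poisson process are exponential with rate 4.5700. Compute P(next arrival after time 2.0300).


P(X > t) = exp(-lambda * t)
= exp(-4.5700 * 2.0300)
= exp(-9.2771) = 9.3542e-05

9.3542e-05


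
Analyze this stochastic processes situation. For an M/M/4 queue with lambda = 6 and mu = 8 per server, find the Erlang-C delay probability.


a = lambda/mu = 0.7500
rho = a/c = 0.1875
Erlang-C formula applied:
C(c,a) = 0.0077

0.0077


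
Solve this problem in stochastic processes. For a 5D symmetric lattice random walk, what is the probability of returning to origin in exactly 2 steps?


P(return in 2 steps) = P(reverse first step) = 1/(2d)
= 1/10
= 0.1000

0.1000


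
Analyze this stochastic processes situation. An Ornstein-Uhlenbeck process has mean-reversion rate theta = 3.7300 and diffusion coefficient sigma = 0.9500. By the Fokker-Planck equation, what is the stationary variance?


Stationary variance = sigma^2 / (2*theta)
= 0.9500^2 / (2*3.7300)
= 0.9025 / 7.4600
= 0.1210

0.1210


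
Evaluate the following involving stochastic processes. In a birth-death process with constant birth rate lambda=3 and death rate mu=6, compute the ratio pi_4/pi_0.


For birth-death process, pi_n/pi_0 = (lambda/mu)^n
= (3/6)^4
= 0.0625

0.0625


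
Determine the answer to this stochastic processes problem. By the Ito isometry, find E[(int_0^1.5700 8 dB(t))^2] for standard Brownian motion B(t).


By Ito isometry: E[(int f dB)^2] = int f^2 dt
= 8^2 * 1.5700
= 64 * 1.5700 = 100.4800

100.4800


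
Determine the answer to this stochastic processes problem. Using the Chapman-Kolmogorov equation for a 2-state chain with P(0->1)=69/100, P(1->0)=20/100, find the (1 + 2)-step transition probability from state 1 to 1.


P^3 = P^1 * P^2
Computing via matrix multiplication of the transition matrix.
Entry (1,1) of P^3 = 0.7756

0.7756


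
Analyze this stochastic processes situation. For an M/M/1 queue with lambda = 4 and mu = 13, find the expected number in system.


rho = 4/13 = 0.3077
L = rho/(1-rho)
= 0.3077/0.6923
= 0.4444

0.4444


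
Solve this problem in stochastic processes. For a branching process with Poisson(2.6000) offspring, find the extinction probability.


Since mu = 2.6000 > 1, extinction prob q < 1.
Solve s = exp(mu*(s-1)) iteratively.
q = 0.0951

0.0951


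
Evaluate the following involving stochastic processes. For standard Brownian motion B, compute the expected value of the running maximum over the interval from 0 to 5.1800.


E(max B(s)) = sqrt(2t/pi)
= sqrt(2*5.1800/pi)
= sqrt(3.2977)
= 1.8160

1.8160


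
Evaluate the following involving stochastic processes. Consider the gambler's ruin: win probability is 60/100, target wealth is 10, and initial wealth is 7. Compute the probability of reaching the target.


Gambler's ruin formula:
r = q/p = 0.4000/0.6000 = 0.6667
P(win) = (1 - r^i)/(1 - r^N)
= (1 - 0.6667^7)/(1 - 0.6667^10)
= 0.9581

0.9581


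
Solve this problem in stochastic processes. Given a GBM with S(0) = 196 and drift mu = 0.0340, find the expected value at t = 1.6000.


E[S(t)] = S(0) * exp(mu * t)
= 196 * exp(0.0340 * 1.6000)
= 196 * 1.0559
= 206.9577

206.9577


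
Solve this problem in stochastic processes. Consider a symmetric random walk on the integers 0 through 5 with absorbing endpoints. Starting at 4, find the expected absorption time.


For symmetric RW on 0,...,N with absorbing barriers, E(i) = i*(N-i)
E(4) = 4 * 1 = 4

4


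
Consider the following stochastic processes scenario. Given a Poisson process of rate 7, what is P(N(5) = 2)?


P(N(t)=k) = (lambda*t)^k * exp(-lambda*t) / k!
lambda*t = 35
= 35^2 * exp(-35) / 2!
= 1225 * 6.3051e-16 / 2
= 3.8619e-13

3.8619e-13


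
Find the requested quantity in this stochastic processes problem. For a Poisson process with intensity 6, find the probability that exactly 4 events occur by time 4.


P(N(t)=k) = (lambda*t)^k * exp(-lambda*t) / k!
lambda*t = 24
= 24^4 * exp(-24) / 4!
= 331776 * 3.7751e-11 / 24
= 5.2187e-07

5.2187e-07


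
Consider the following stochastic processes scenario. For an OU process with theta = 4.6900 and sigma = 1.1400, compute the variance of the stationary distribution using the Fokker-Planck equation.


Stationary variance = sigma^2 / (2*theta)
= 1.1400^2 / (2*4.6900)
= 1.2996 / 9.3800
= 0.1386

0.1386


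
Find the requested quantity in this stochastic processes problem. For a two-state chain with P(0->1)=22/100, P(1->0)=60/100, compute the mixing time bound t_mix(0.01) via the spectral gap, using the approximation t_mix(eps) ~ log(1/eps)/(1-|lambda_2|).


lambda_2 = |1 - p01 - p10| = |1 - 0.2200 - 0.6000| = 0.1800
t_mix ~ log(1/eps)/(1 - |lambda_2|)
= log(100)/(1 - 0.1800) = 4.6052/0.8200
= 5.6161

5.6161


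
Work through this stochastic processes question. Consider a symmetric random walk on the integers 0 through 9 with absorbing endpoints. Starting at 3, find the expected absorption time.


For symmetric RW on 0,...,N with absorbing barriers, E(i) = i*(N-i)
E(3) = 3 * 6 = 18

18


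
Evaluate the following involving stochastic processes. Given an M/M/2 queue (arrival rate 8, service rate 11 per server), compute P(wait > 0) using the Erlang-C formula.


a = lambda/mu = 0.7273
rho = a/c = 0.3636
Erlang-C formula applied:
C(c,a) = 0.1939

0.1939


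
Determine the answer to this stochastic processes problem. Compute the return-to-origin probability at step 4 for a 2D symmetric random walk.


P = C(4,2)^2 / 4^4
= 6^2 / 256
= 36 / 256
= 0.1406

0.1406


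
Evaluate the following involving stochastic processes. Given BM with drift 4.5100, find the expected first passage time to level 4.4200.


Expected first passage time = a/mu
= 4.4200/4.5100
= 0.9800

0.9800


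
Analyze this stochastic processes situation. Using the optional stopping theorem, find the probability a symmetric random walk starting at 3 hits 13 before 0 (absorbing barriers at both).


By optional stopping theorem: E(M at tau) = M(0) = 3
P(hit 13)*13 + P(hit 0)*0 = 3
P(hit 13) = (3 - 0)/(13 - 0) = 3/13 = 0.2308

0.2308


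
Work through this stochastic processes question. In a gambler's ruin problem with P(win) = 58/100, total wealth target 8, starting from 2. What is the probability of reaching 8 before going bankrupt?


Gambler's ruin formula:
r = q/p = 0.4200/0.5800 = 0.7241
P(win) = (1 - r^i)/(1 - r^N)
= (1 - 0.7241^2)/(1 - 0.7241^8)
= 0.5145

0.5145


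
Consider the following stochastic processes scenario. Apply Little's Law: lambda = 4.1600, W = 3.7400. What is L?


Little's Law: L = lambda * W
= 4.1600 * 3.7400
= 15.5584

15.5584


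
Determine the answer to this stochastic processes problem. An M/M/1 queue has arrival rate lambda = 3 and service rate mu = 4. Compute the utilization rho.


rho = lambda/mu
= 3/4
= 0.7500

0.7500


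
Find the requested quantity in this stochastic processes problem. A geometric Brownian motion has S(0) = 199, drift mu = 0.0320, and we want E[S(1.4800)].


E[S(t)] = S(0) * exp(mu * t)
= 199 * exp(0.0320 * 1.4800)
= 199 * 1.0485
= 208.6514

208.6514


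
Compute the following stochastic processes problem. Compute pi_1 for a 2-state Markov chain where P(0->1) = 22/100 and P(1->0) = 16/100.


Stationary distribution: pi_0 = p10/(p01+p10), pi_1 = p01/(p01+p10)
p01 = 0.2200, p10 = 0.1600
pi_1 = 0.5789

0.5789


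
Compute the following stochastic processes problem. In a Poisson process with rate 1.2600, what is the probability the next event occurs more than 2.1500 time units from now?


P(X > t) = exp(-lambda * t)
= exp(-1.2600 * 2.1500)
= exp(-2.7090) = 0.0666

0.0666


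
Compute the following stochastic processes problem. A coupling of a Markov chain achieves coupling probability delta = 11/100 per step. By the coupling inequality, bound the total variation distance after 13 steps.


TV distance bound <= (1-delta)^n
= (1 - 0.1100)^13
= 0.8900^13
= 0.2198

0.2198


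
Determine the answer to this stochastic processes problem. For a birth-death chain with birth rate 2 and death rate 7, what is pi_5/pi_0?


For birth-death process, pi_n/pi_0 = (lambda/mu)^n
= (2/7)^5
= 0.0019

0.0019


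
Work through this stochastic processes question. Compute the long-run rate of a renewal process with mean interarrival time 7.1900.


Long-run renewal rate = 1/E(X)
= 1/7.1900
= 0.1391

0.1391


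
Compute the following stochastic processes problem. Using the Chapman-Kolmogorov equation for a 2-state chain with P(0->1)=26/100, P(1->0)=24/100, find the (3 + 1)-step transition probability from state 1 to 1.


P^4 = P^3 * P^1
Computing via matrix multiplication of the transition matrix.
Entry (1,1) of P^4 = 0.5500

0.5500


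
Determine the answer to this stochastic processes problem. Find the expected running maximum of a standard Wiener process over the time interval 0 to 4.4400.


E(max B(s)) = sqrt(2t/pi)
= sqrt(2*4.4400/pi)
= sqrt(2.8266)
= 1.6812

1.6812


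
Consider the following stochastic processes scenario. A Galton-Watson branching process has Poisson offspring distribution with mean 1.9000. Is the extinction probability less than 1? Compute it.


Since mu = 1.9000 > 1, extinction prob q < 1.
Solve s = exp(mu*(s-1)) iteratively.
q = 0.2328

0.2328


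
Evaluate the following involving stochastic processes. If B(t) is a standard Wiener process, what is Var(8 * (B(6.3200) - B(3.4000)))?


Var(alpha*(B(t)-B(s))) = alpha^2 * (t-s)
= 8^2 * (6.3200 - 3.4000)
= 64 * 2.9200
= 186.8800

186.8800


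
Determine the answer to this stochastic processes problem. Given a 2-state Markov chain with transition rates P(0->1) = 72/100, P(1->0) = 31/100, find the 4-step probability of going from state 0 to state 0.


Computing P^4 by matrix multiplication.
P = [[0.2800, 0.7200], [0.3100, 0.6900]]
After raising P to the power 4:
P^4(0,0) = 0.3010

0.3010


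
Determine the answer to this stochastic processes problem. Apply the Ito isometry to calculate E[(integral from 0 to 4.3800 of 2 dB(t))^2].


By Ito isometry: E[(int f dB)^2] = int f^2 dt
= 2^2 * 4.3800
= 4 * 4.3800 = 17.5200

17.5200


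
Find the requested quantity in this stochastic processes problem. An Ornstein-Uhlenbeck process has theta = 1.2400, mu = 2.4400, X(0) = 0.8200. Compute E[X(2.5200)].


E[X(t)] = mu + (X(0) - mu)*exp(-theta*t)
= 2.4400 + (0.8200 - 2.4400)*exp(-1.2400*2.5200)
= 2.4400 + -1.6200 * 0.0439
= 2.3688

2.3688


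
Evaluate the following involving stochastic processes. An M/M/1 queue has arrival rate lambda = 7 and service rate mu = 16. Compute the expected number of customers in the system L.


rho = 7/16 = 0.4375
L = rho/(1-rho)
= 0.4375/0.5625
= 0.7778

0.7778


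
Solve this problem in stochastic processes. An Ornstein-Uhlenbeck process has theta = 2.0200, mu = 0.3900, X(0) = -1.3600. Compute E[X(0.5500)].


E[X(t)] = mu + (X(0) - mu)*exp(-theta*t)
= 0.3900 + (-1.3600 - 0.3900)*exp(-2.0200*0.5500)
= 0.3900 + -1.7500 * 0.3292
= -0.1862

-0.1862


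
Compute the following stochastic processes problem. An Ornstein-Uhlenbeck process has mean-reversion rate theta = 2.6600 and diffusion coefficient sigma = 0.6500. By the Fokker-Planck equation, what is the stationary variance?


Stationary variance = sigma^2 / (2*theta)
= 0.6500^2 / (2*2.6600)
= 0.4225 / 5.3200
= 0.0794

0.0794


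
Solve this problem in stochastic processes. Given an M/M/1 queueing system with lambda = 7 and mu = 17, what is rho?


rho = lambda/mu
= 7/17
= 0.4118

0.4118


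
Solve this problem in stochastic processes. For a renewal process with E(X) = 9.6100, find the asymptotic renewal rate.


Long-run renewal rate = 1/E(X)
= 1/9.6100
= 0.1041

0.1041


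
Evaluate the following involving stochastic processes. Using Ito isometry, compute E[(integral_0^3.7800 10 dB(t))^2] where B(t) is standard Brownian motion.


By Ito isometry: E[(int f dB)^2] = int f^2 dt
= 10^2 * 3.7800
= 100 * 3.7800 = 378.0000

378.0000


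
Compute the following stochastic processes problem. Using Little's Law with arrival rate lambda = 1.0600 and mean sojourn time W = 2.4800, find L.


Little's Law: L = lambda * W
= 1.0600 * 2.4800
= 2.6288

2.6288


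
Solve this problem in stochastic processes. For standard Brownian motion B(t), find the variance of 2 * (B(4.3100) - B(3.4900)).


Var(alpha*(B(t)-B(s))) = alpha^2 * (t-s)
= 2^2 * (4.3100 - 3.4900)
= 4 * 0.8200
= 3.2800

3.2800


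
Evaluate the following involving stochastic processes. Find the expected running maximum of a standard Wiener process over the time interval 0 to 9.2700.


E(max B(s)) = sqrt(2t/pi)
= sqrt(2*9.2700/pi)
= sqrt(5.9015)
= 2.4293

2.4293


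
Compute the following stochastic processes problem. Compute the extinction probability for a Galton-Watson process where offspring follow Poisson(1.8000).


Since mu = 1.8000 > 1, extinction prob q < 1.
Solve s = exp(mu*(s-1)) iteratively.
q = 0.2676

0.2676


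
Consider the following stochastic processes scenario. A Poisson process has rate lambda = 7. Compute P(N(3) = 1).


P(N(t)=k) = (lambda*t)^k * exp(-lambda*t) / k!
lambda*t = 21
= 21^1 * exp(-21) / 1!
= 21 * 7.5826e-10 / 1
= 1.5923e-08

1.5923e-08


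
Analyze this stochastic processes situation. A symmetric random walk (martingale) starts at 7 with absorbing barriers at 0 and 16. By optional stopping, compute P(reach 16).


By optional stopping theorem: E(M at tau) = M(0) = 7
P(hit 16)*16 + P(hit 0)*0 = 7
P(hit 16) = (7 - 0)/(16 - 0) = 7/16 = 0.4375

0.4375


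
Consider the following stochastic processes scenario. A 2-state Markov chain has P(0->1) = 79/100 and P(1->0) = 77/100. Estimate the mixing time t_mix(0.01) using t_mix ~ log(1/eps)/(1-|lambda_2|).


lambda_2 = |1 - p01 - p10| = |1 - 0.7900 - 0.7700| = 0.5600
t_mix ~ log(1/eps)/(1 - |lambda_2|)
= log(100)/(1 - 0.5600) = 4.6052/0.4400
= 10.4663

10.4663


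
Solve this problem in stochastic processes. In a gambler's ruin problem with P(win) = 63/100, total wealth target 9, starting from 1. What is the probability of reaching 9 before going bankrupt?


Gambler's ruin formula:
r = q/p = 0.3700/0.6300 = 0.5873
P(win) = (1 - r^i)/(1 - r^N)
= (1 - 0.5873^1)/(1 - 0.5873^9)
= 0.4162

0.4162


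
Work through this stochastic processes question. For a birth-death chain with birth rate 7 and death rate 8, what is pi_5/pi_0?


For birth-death process, pi_n/pi_0 = (lambda/mu)^n
= (7/8)^5
= 0.5129

0.5129


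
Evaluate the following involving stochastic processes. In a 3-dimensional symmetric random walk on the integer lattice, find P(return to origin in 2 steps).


P(return in 2 steps) = P(reverse first step) = 1/(2d)
= 1/6
= 0.1667

0.1667


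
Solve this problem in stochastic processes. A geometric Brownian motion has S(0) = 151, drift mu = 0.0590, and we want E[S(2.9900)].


E[S(t)] = S(0) * exp(mu * t)
= 151 * exp(0.0590 * 2.9900)
= 151 * 1.1929
= 180.1320

180.1320


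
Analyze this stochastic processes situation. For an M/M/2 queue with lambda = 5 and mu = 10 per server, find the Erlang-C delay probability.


a = lambda/mu = 0.5000
rho = a/c = 0.2500
Erlang-C formula applied:
C(c,a) = 0.1000

0.1000


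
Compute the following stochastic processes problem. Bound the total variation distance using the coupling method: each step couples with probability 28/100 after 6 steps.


TV distance bound <= (1-delta)^n
= (1 - 0.2800)^6
= 0.7200^6
= 0.1393

0.1393


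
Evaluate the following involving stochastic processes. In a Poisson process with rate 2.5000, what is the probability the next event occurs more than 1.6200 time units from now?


P(X > t) = exp(-lambda * t)
= exp(-2.5000 * 1.6200)
= exp(-4.0500) = 0.0174

0.0174


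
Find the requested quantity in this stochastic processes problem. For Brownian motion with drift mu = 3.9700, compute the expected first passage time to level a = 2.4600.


Expected first passage time = a/mu
= 2.4600/3.9700
= 0.6196

0.6196


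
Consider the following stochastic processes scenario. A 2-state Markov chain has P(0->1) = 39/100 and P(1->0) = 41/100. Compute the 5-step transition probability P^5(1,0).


Computing P^5 by matrix multiplication.
P = [[0.6100, 0.3900], [0.4100, 0.5900]]
After raising P to the power 5:
P^5(1,0) = 0.5123

0.5123


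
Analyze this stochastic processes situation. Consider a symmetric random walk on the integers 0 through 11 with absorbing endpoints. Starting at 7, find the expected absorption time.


For symmetric RW on 0,...,N with absorbing barriers, E(i) = i*(N-i)
E(7) = 7 * 4 = 28

28


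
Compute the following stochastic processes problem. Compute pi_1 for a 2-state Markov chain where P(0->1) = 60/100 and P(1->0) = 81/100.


Stationary distribution: pi_0 = p10/(p01+p10), pi_1 = p01/(p01+p10)
p01 = 0.6000, p10 = 0.8100
pi_1 = 0.4255

0.4255


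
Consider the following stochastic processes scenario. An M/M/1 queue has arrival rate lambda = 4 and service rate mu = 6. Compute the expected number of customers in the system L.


rho = 4/6 = 0.6667
L = rho/(1-rho)
= 0.6667/0.3333
= 2.0000

2.0000


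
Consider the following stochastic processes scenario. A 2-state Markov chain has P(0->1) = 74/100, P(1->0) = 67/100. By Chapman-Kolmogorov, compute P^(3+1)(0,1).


P^4 = P^3 * P^1
Computing via matrix multiplication of the transition matrix.
Entry (0,1) of P^4 = 0.5100

0.5100


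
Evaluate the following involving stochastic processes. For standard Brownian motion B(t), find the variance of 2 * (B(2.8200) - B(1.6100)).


Var(alpha*(B(t)-B(s))) = alpha^2 * (t-s)
= 2^2 * (2.8200 - 1.6100)
= 4 * 1.2100
= 4.8400

4.8400


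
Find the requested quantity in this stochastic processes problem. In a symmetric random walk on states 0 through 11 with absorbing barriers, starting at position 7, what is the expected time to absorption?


For symmetric RW on 0,...,N with absorbing barriers, E(i) = i*(N-i)
E(7) = 7 * 4 = 28

28


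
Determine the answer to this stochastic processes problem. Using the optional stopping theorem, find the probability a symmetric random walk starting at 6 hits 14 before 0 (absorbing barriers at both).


By optional stopping theorem: E(M at tau) = M(0) = 6
P(hit 14)*14 + P(hit 0)*0 = 6
P(hit 14) = (6 - 0)/(14 - 0) = 3/7 = 0.4286

0.4286


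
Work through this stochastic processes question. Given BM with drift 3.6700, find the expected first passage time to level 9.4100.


Expected first passage time = a/mu
= 9.4100/3.6700
= 2.5640

2.5640


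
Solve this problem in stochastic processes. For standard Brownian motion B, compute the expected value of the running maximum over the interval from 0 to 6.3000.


E(max B(s)) = sqrt(2t/pi)
= sqrt(2*6.3000/pi)
= sqrt(4.0107)
= 2.0027

2.0027


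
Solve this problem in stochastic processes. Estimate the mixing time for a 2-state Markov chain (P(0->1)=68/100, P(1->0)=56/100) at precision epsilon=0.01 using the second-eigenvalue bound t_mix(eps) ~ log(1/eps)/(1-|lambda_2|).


lambda_2 = |1 - p01 - p10| = |1 - 0.6800 - 0.5600| = 0.2400
t_mix ~ log(1/eps)/(1 - |lambda_2|)
= log(100)/(1 - 0.2400) = 4.6052/0.7600
= 6.0594

6.0594


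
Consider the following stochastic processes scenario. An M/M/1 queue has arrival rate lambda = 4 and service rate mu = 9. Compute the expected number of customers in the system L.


rho = 4/9 = 0.4444
L = rho/(1-rho)
= 0.4444/0.5556
= 0.8000

0.8000


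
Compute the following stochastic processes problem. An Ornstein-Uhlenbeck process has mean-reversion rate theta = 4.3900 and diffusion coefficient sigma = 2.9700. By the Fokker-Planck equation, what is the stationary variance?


Stationary variance = sigma^2 / (2*theta)
= 2.9700^2 / (2*4.3900)
= 8.8209 / 8.7800
= 1.0047

1.0047


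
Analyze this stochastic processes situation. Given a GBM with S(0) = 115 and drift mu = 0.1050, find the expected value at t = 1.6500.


E[S(t)] = S(0) * exp(mu * t)
= 115 * exp(0.1050 * 1.6500)
= 115 * 1.1892
= 136.7538

136.7538


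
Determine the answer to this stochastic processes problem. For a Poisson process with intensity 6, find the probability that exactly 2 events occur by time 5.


P(N(t)=k) = (lambda*t)^k * exp(-lambda*t) / k!
lambda*t = 30
= 30^2 * exp(-30) / 2!
= 900 * 9.3576e-14 / 2
= 4.2109e-11

4.2109e-11


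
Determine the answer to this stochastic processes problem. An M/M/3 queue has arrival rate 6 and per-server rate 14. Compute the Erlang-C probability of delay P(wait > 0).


a = lambda/mu = 0.4286
rho = a/c = 0.1429
Erlang-C formula applied:
C(c,a) = 0.0100

0.0100


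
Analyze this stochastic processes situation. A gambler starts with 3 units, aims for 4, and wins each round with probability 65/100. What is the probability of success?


Gambler's ruin formula:
r = q/p = 0.3500/0.6500 = 0.5385
P(win) = (1 - r^i)/(1 - r^N)
= (1 - 0.5385^3)/(1 - 0.5385^4)
= 0.9213

0.9213


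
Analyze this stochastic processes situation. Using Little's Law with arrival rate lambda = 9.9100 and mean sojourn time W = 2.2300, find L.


Little's Law: L = lambda * W
= 9.9100 * 2.2300
= 22.0993

22.0993


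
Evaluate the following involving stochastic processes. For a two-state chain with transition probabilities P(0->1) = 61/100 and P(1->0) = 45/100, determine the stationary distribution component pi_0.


Stationary distribution: pi_0 = p10/(p01+p10), pi_1 = p01/(p01+p10)
p01 = 0.6100, p10 = 0.4500
pi_0 = 0.4245

0.4245


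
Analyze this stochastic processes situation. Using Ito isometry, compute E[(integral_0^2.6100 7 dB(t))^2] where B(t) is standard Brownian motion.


By Ito isometry: E[(int f dB)^2] = int f^2 dt
= 7^2 * 2.6100
= 49 * 2.6100 = 127.8900

127.8900


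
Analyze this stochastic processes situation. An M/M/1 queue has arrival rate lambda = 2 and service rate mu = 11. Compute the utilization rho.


rho = lambda/mu
= 2/11
= 0.1818

0.1818


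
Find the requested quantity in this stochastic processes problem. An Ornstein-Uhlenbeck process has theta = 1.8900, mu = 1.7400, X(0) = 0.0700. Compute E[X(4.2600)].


E[X(t)] = mu + (X(0) - mu)*exp(-theta*t)
= 1.7400 + (0.0700 - 1.7400)*exp(-1.8900*4.2600)
= 1.7400 + -1.6700 * 3.1866e-04
= 1.7395

1.7395


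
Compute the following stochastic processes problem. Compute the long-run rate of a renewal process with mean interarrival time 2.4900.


Long-run renewal rate = 1/E(X)
= 1/2.4900
= 0.4016

0.4016


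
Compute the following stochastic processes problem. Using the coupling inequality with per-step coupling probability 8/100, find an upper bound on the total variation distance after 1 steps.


TV distance bound <= (1-delta)^n
= (1 - 0.0800)^1
= 0.9200^1
= 0.9200

0.9200


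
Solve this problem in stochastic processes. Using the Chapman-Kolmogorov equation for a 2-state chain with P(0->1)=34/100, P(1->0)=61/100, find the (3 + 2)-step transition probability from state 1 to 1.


P^5 = P^3 * P^2
Computing via matrix multiplication of the transition matrix.
Entry (1,1) of P^5 = 0.3579

0.3579


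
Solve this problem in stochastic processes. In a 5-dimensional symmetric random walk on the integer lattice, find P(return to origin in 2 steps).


P(return in 2 steps) = P(reverse first step) = 1/(2d)
= 1/10
= 0.1000

0.1000


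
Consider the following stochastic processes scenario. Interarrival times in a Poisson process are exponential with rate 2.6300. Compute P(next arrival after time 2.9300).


P(X > t) = exp(-lambda * t)
= exp(-2.6300 * 2.9300)
= exp(-7.7059) = 4.5016e-04

4.5016e-04


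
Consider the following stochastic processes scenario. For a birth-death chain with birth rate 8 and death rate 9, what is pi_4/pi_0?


For birth-death process, pi_n/pi_0 = (lambda/mu)^n
= (8/9)^4
= 0.6243

0.6243


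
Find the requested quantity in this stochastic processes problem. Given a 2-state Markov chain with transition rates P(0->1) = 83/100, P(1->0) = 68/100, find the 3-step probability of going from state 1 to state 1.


Computing P^3 by matrix multiplication.
P = [[0.1700, 0.8300], [0.6800, 0.3200]]
After raising P to the power 3:
P^3(1,1) = 0.4899

0.4899


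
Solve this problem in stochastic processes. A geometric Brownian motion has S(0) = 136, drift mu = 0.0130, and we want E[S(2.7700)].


E[S(t)] = S(0) * exp(mu * t)
= 136 * exp(0.0130 * 2.7700)
= 136 * 1.0367
= 140.9866

140.9866


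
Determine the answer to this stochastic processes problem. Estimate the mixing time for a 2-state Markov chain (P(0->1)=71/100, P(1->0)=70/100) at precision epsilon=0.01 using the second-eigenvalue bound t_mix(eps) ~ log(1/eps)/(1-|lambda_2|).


lambda_2 = |1 - p01 - p10| = |1 - 0.7100 - 0.7000| = 0.4100
t_mix ~ log(1/eps)/(1 - |lambda_2|)
= log(100)/(1 - 0.4100) = 4.6052/0.5900
= 7.8054

7.8054


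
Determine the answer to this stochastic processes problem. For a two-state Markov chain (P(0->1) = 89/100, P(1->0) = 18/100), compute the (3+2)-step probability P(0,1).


P^5 = P^3 * P^2
Computing via matrix multiplication of the transition matrix.
Entry (0,1) of P^5 = 0.8318

0.8318


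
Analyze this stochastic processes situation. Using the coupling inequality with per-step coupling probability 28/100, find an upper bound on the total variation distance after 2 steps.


TV distance bound <= (1-delta)^n
= (1 - 0.2800)^2
= 0.7200^2
= 0.5184

0.5184


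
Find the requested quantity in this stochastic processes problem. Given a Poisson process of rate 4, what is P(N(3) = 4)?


P(N(t)=k) = (lambda*t)^k * exp(-lambda*t) / k!
lambda*t = 12
= 12^4 * exp(-12) / 4!
= 20736 * 6.1442e-06 / 24
= 0.0053

0.0053


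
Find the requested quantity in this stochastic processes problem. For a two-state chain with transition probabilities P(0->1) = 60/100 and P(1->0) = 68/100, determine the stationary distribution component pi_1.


Stationary distribution: pi_0 = p10/(p01+p10), pi_1 = p01/(p01+p10)
p01 = 0.6000, p10 = 0.6800
pi_1 = 0.4688

0.4688


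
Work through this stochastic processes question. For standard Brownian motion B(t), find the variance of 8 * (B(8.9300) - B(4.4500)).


Var(alpha*(B(t)-B(s))) = alpha^2 * (t-s)
= 8^2 * (8.9300 - 4.4500)
= 64 * 4.4800
= 286.7200

286.7200


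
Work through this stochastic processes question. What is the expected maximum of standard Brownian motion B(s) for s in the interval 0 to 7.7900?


E(max B(s)) = sqrt(2t/pi)
= sqrt(2*7.7900/pi)
= sqrt(4.9593)
= 2.2269

2.2269


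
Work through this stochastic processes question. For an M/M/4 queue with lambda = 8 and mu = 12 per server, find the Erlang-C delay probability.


a = lambda/mu = 0.6667
rho = a/c = 0.1667
Erlang-C formula applied:
C(c,a) = 0.0051

0.0051


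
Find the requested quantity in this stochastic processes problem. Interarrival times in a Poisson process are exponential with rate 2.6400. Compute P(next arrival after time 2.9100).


P(X > t) = exp(-lambda * t)
= exp(-2.6400 * 2.9100)
= exp(-7.6824) = 4.6087e-04

4.6087e-04


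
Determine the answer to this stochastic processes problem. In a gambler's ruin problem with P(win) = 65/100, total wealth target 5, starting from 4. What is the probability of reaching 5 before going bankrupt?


Gambler's ruin formula:
r = q/p = 0.3500/0.6500 = 0.5385
P(win) = (1 - r^i)/(1 - r^N)
= (1 - 0.5385^4)/(1 - 0.5385^5)
= 0.9594

0.9594


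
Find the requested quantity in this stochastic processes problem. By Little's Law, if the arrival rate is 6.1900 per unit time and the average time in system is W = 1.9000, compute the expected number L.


Little's Law: L = lambda * W
= 6.1900 * 1.9000
= 11.7610

11.7610


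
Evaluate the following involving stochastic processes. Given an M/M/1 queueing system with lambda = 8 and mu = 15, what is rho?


rho = lambda/mu
= 8/15
= 0.5333

0.5333


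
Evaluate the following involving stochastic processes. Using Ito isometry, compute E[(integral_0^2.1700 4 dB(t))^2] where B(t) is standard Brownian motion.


By Ito isometry: E[(int f dB)^2] = int f^2 dt
= 4^2 * 2.1700
= 16 * 2.1700 = 34.7200

34.7200


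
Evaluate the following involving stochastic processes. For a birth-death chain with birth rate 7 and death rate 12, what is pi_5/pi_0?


For birth-death process, pi_n/pi_0 = (lambda/mu)^n
= (7/12)^5
= 0.0675

0.0675


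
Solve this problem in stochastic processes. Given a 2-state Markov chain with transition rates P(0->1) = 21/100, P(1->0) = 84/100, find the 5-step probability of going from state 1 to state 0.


Computing P^5 by matrix multiplication.
P = [[0.7900, 0.2100], [0.8400, 0.1600]]
After raising P to the power 5:
P^5(1,0) = 0.8000

0.8000


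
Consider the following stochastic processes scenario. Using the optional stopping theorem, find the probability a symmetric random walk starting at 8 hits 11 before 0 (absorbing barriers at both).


By optional stopping theorem: E(M at tau) = M(0) = 8
P(hit 11)*11 + P(hit 0)*0 = 8
P(hit 11) = (8 - 0)/(11 - 0) = 8/11 = 0.7273

0.7273


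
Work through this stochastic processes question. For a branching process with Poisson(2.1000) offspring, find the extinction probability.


Since mu = 2.1000 > 1, extinction prob q < 1.
Solve s = exp(mu*(s-1)) iteratively.
q = 0.1779

0.1779


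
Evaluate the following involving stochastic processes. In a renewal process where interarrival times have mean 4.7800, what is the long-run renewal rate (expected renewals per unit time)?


Long-run renewal rate = 1/E(X)
= 1/4.7800
= 0.2092

0.2092


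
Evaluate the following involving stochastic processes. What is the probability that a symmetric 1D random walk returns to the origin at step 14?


P(S(14) = 0) = C(14,7) / 4^7
= 3432 / 16384
= 0.2095

0.2095


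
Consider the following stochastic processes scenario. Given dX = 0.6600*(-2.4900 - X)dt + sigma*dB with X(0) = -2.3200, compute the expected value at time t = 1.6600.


E[X(t)] = mu + (X(0) - mu)*exp(-theta*t)
= -2.4900 + (-2.3200 - -2.4900)*exp(-0.6600*1.6600)
= -2.4900 + 0.1700 * 0.3343
= -2.4332

-2.4332


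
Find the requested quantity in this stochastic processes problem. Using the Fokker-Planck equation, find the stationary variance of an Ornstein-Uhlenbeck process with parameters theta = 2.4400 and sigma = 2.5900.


Stationary variance = sigma^2 / (2*theta)
= 2.5900^2 / (2*2.4400)
= 6.7081 / 4.8800
= 1.3746

1.3746


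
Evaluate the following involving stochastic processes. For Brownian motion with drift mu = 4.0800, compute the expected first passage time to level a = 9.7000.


Expected first passage time = a/mu
= 9.7000/4.0800
= 2.3775

2.3775


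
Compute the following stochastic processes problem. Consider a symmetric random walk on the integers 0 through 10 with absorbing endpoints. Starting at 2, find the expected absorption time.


For symmetric RW on 0,...,N with absorbing barriers, E(i) = i*(N-i)
E(2) = 2 * 8 = 16

16


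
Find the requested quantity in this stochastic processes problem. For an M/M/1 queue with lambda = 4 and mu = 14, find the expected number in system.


rho = 4/14 = 0.2857
L = rho/(1-rho)
= 0.2857/0.7143
= 0.4000

0.4000


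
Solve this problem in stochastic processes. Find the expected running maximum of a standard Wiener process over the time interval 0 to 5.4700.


E(max B(s)) = sqrt(2t/pi)
= sqrt(2*5.4700/pi)
= sqrt(3.4823)
= 1.8661

1.8661


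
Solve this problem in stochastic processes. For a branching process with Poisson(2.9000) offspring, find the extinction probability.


Since mu = 2.9000 > 1, extinction prob q < 1.
Solve s = exp(mu*(s-1)) iteratively.
q = 0.0668

0.0668


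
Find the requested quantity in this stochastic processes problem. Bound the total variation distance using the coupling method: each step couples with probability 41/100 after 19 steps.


TV distance bound <= (1-delta)^n
= (1 - 0.4100)^19
= 0.5900^19
= 4.4278e-05

4.4278e-05


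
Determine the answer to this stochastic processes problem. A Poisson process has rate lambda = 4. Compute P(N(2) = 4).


P(N(t)=k) = (lambda*t)^k * exp(-lambda*t) / k!
lambda*t = 8
= 8^4 * exp(-8) / 4!
= 4096 * 3.3546e-04 / 24
= 0.0573

0.0573


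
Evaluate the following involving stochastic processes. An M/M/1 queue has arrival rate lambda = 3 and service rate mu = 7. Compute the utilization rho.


rho = lambda/mu
= 3/7
= 0.4286

0.4286


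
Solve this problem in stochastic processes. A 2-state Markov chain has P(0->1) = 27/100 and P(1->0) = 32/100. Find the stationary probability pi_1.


Stationary distribution: pi_0 = p10/(p01+p10), pi_1 = p01/(p01+p10)
p01 = 0.2700, p10 = 0.3200
pi_1 = 0.4576

0.4576


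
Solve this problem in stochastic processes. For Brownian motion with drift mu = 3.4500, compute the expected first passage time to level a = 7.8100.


Expected first passage time = a/mu
= 7.8100/3.4500
= 2.2638

2.2638


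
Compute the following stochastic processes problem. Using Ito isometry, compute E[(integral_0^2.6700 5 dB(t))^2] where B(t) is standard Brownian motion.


By Ito isometry: E[(int f dB)^2] = int f^2 dt
= 5^2 * 2.6700
= 25 * 2.6700 = 66.7500

66.7500


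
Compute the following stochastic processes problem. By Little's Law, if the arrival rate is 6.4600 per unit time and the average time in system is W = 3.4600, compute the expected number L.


Little's Law: L = lambda * W
= 6.4600 * 3.4600
= 22.3516

22.3516


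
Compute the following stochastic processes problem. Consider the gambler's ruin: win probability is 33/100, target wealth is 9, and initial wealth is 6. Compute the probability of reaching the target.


Gambler's ruin formula:
r = q/p = 0.6700/0.3300 = 2.0303
P(win) = (1 - r^i)/(1 - r^N)
= (1 - 2.0303^6)/(1 - 2.0303^9)
= 0.1180

0.1180


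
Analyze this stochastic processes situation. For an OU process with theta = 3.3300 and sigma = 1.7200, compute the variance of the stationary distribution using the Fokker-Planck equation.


Stationary variance = sigma^2 / (2*theta)
= 1.7200^2 / (2*3.3300)
= 2.9584 / 6.6600
= 0.4442

0.4442


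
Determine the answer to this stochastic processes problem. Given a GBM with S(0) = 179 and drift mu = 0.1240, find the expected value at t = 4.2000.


E[S(t)] = S(0) * exp(mu * t)
= 179 * exp(0.1240 * 4.2000)
= 179 * 1.6834
= 301.3239

301.3239


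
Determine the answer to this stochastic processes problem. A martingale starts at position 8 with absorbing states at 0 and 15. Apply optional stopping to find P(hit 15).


By optional stopping theorem: E(M at tau) = M(0) = 8
P(hit 15)*15 + P(hit 0)*0 = 8
P(hit 15) = (8 - 0)/(15 - 0) = 8/15 = 0.5333

0.5333


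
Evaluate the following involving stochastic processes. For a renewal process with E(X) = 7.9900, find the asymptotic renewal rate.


Long-run renewal rate = 1/E(X)
= 1/7.9900
= 0.1252

0.1252


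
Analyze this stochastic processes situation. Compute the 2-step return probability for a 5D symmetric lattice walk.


P(return in 2 steps) = P(reverse first step) = 1/(2d)
= 1/10
= 0.1000

0.1000


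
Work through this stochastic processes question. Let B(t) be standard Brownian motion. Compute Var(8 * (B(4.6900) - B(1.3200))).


Var(alpha*(B(t)-B(s))) = alpha^2 * (t-s)
= 8^2 * (4.6900 - 1.3200)
= 64 * 3.3700
= 215.6800

215.6800


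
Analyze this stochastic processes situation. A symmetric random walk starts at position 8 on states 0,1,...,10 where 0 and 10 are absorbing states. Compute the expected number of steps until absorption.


For symmetric RW on 0,...,N with absorbing barriers, E(i) = i*(N-i)
E(8) = 8 * 2 = 16

16


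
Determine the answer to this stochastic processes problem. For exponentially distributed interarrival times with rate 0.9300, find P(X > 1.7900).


P(X > t) = exp(-lambda * t)
= exp(-0.9300 * 1.7900)
= exp(-1.6647) = 0.1892

0.1892


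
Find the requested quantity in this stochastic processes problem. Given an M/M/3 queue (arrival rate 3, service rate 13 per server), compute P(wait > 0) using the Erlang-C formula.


a = lambda/mu = 0.2308
rho = a/c = 0.0769
Erlang-C formula applied:
C(c,a) = 0.0018

0.0018


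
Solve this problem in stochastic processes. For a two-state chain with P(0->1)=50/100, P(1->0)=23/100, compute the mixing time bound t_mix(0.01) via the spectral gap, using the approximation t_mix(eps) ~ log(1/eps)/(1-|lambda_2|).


lambda_2 = |1 - p01 - p10| = |1 - 0.5000 - 0.2300| = 0.2700
t_mix ~ log(1/eps)/(1 - |lambda_2|)
= log(100)/(1 - 0.2700) = 4.6052/0.7300
= 6.3085

6.3085


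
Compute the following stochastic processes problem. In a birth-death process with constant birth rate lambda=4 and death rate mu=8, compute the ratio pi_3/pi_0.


For birth-death process, pi_n/pi_0 = (lambda/mu)^n
= (4/8)^3
= 0.1250

0.1250


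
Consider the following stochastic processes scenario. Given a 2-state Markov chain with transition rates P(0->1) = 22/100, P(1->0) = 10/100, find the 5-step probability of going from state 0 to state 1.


Computing P^5 by matrix multiplication.
P = [[0.7800, 0.2200], [0.1000, 0.9000]]
After raising P to the power 5:
P^5(0,1) = 0.5875

0.5875
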